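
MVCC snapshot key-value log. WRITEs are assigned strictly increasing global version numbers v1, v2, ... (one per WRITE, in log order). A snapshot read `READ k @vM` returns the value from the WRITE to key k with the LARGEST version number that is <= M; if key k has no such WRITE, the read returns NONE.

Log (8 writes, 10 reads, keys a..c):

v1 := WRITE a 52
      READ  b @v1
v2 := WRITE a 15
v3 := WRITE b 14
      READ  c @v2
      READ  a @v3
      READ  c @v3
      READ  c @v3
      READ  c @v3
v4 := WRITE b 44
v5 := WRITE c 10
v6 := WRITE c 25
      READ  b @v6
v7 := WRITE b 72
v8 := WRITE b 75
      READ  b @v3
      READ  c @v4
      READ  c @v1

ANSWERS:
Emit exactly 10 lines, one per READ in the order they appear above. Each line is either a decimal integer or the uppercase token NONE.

v1: WRITE a=52  (a history now [(1, 52)])
READ b @v1: history=[] -> no version <= 1 -> NONE
v2: WRITE a=15  (a history now [(1, 52), (2, 15)])
v3: WRITE b=14  (b history now [(3, 14)])
READ c @v2: history=[] -> no version <= 2 -> NONE
READ a @v3: history=[(1, 52), (2, 15)] -> pick v2 -> 15
READ c @v3: history=[] -> no version <= 3 -> NONE
READ c @v3: history=[] -> no version <= 3 -> NONE
READ c @v3: history=[] -> no version <= 3 -> NONE
v4: WRITE b=44  (b history now [(3, 14), (4, 44)])
v5: WRITE c=10  (c history now [(5, 10)])
v6: WRITE c=25  (c history now [(5, 10), (6, 25)])
READ b @v6: history=[(3, 14), (4, 44)] -> pick v4 -> 44
v7: WRITE b=72  (b history now [(3, 14), (4, 44), (7, 72)])
v8: WRITE b=75  (b history now [(3, 14), (4, 44), (7, 72), (8, 75)])
READ b @v3: history=[(3, 14), (4, 44), (7, 72), (8, 75)] -> pick v3 -> 14
READ c @v4: history=[(5, 10), (6, 25)] -> no version <= 4 -> NONE
READ c @v1: history=[(5, 10), (6, 25)] -> no version <= 1 -> NONE

Answer: NONE
NONE
15
NONE
NONE
NONE
44
14
NONE
NONE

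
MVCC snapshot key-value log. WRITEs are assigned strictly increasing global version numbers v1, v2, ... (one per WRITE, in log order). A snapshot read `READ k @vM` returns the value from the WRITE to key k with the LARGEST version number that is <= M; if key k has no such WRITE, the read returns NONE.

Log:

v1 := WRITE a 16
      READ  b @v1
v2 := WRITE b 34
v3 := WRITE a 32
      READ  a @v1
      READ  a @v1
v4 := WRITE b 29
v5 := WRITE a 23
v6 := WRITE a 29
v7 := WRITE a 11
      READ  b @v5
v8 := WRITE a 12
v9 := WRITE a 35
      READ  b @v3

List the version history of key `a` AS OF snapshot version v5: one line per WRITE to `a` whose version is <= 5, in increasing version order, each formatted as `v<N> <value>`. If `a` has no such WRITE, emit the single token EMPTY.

Answer: v1 16
v3 32
v5 23

Derivation:
Scan writes for key=a with version <= 5:
  v1 WRITE a 16 -> keep
  v2 WRITE b 34 -> skip
  v3 WRITE a 32 -> keep
  v4 WRITE b 29 -> skip
  v5 WRITE a 23 -> keep
  v6 WRITE a 29 -> drop (> snap)
  v7 WRITE a 11 -> drop (> snap)
  v8 WRITE a 12 -> drop (> snap)
  v9 WRITE a 35 -> drop (> snap)
Collected: [(1, 16), (3, 32), (5, 23)]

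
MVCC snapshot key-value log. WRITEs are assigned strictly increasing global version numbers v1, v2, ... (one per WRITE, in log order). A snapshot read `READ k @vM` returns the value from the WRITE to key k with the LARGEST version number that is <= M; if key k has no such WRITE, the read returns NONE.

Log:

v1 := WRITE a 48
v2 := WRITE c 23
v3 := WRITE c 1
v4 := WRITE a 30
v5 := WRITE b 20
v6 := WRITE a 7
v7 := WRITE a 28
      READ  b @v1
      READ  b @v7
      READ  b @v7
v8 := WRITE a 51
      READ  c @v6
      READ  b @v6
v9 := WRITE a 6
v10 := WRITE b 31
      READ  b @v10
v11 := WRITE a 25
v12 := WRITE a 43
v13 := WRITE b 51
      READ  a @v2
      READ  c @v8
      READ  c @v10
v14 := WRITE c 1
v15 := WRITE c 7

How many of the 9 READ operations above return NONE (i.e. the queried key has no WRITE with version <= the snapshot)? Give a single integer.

v1: WRITE a=48  (a history now [(1, 48)])
v2: WRITE c=23  (c history now [(2, 23)])
v3: WRITE c=1  (c history now [(2, 23), (3, 1)])
v4: WRITE a=30  (a history now [(1, 48), (4, 30)])
v5: WRITE b=20  (b history now [(5, 20)])
v6: WRITE a=7  (a history now [(1, 48), (4, 30), (6, 7)])
v7: WRITE a=28  (a history now [(1, 48), (4, 30), (6, 7), (7, 28)])
READ b @v1: history=[(5, 20)] -> no version <= 1 -> NONE
READ b @v7: history=[(5, 20)] -> pick v5 -> 20
READ b @v7: history=[(5, 20)] -> pick v5 -> 20
v8: WRITE a=51  (a history now [(1, 48), (4, 30), (6, 7), (7, 28), (8, 51)])
READ c @v6: history=[(2, 23), (3, 1)] -> pick v3 -> 1
READ b @v6: history=[(5, 20)] -> pick v5 -> 20
v9: WRITE a=6  (a history now [(1, 48), (4, 30), (6, 7), (7, 28), (8, 51), (9, 6)])
v10: WRITE b=31  (b history now [(5, 20), (10, 31)])
READ b @v10: history=[(5, 20), (10, 31)] -> pick v10 -> 31
v11: WRITE a=25  (a history now [(1, 48), (4, 30), (6, 7), (7, 28), (8, 51), (9, 6), (11, 25)])
v12: WRITE a=43  (a history now [(1, 48), (4, 30), (6, 7), (7, 28), (8, 51), (9, 6), (11, 25), (12, 43)])
v13: WRITE b=51  (b history now [(5, 20), (10, 31), (13, 51)])
READ a @v2: history=[(1, 48), (4, 30), (6, 7), (7, 28), (8, 51), (9, 6), (11, 25), (12, 43)] -> pick v1 -> 48
READ c @v8: history=[(2, 23), (3, 1)] -> pick v3 -> 1
READ c @v10: history=[(2, 23), (3, 1)] -> pick v3 -> 1
v14: WRITE c=1  (c history now [(2, 23), (3, 1), (14, 1)])
v15: WRITE c=7  (c history now [(2, 23), (3, 1), (14, 1), (15, 7)])
Read results in order: ['NONE', '20', '20', '1', '20', '31', '48', '1', '1']
NONE count = 1

Answer: 1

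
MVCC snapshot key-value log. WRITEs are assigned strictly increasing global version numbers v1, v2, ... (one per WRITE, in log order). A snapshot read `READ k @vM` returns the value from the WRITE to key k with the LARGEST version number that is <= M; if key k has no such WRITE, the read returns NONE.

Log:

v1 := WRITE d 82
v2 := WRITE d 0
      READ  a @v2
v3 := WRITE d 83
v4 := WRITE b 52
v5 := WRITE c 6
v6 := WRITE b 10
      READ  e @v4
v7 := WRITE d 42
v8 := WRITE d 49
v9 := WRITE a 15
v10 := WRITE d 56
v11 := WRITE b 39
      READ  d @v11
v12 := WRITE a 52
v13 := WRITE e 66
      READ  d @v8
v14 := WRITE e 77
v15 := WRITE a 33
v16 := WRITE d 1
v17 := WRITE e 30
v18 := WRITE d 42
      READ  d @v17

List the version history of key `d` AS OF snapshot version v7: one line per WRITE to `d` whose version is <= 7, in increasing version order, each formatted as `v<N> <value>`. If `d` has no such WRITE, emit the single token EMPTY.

Scan writes for key=d with version <= 7:
  v1 WRITE d 82 -> keep
  v2 WRITE d 0 -> keep
  v3 WRITE d 83 -> keep
  v4 WRITE b 52 -> skip
  v5 WRITE c 6 -> skip
  v6 WRITE b 10 -> skip
  v7 WRITE d 42 -> keep
  v8 WRITE d 49 -> drop (> snap)
  v9 WRITE a 15 -> skip
  v10 WRITE d 56 -> drop (> snap)
  v11 WRITE b 39 -> skip
  v12 WRITE a 52 -> skip
  v13 WRITE e 66 -> skip
  v14 WRITE e 77 -> skip
  v15 WRITE a 33 -> skip
  v16 WRITE d 1 -> drop (> snap)
  v17 WRITE e 30 -> skip
  v18 WRITE d 42 -> drop (> snap)
Collected: [(1, 82), (2, 0), (3, 83), (7, 42)]

Answer: v1 82
v2 0
v3 83
v7 42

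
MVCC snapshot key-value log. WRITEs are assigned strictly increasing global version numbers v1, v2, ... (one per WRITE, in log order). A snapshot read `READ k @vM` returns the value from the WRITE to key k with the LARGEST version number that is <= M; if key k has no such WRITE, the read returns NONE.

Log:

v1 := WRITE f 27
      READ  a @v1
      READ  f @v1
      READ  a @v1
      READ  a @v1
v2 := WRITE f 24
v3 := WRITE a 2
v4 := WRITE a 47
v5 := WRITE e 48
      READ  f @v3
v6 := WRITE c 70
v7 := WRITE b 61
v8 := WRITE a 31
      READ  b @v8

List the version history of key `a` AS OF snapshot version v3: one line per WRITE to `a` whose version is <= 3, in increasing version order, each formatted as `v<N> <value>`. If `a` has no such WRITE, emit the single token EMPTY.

Scan writes for key=a with version <= 3:
  v1 WRITE f 27 -> skip
  v2 WRITE f 24 -> skip
  v3 WRITE a 2 -> keep
  v4 WRITE a 47 -> drop (> snap)
  v5 WRITE e 48 -> skip
  v6 WRITE c 70 -> skip
  v7 WRITE b 61 -> skip
  v8 WRITE a 31 -> drop (> snap)
Collected: [(3, 2)]

Answer: v3 2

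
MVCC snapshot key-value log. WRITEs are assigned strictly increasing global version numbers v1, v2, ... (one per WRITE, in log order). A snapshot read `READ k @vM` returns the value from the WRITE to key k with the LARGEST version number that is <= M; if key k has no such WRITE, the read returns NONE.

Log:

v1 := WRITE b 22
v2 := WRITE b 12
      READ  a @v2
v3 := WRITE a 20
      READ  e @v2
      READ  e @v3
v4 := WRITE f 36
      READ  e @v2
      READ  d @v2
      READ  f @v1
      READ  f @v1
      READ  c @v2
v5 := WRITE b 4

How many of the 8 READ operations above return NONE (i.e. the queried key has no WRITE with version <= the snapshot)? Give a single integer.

Answer: 8

Derivation:
v1: WRITE b=22  (b history now [(1, 22)])
v2: WRITE b=12  (b history now [(1, 22), (2, 12)])
READ a @v2: history=[] -> no version <= 2 -> NONE
v3: WRITE a=20  (a history now [(3, 20)])
READ e @v2: history=[] -> no version <= 2 -> NONE
READ e @v3: history=[] -> no version <= 3 -> NONE
v4: WRITE f=36  (f history now [(4, 36)])
READ e @v2: history=[] -> no version <= 2 -> NONE
READ d @v2: history=[] -> no version <= 2 -> NONE
READ f @v1: history=[(4, 36)] -> no version <= 1 -> NONE
READ f @v1: history=[(4, 36)] -> no version <= 1 -> NONE
READ c @v2: history=[] -> no version <= 2 -> NONE
v5: WRITE b=4  (b history now [(1, 22), (2, 12), (5, 4)])
Read results in order: ['NONE', 'NONE', 'NONE', 'NONE', 'NONE', 'NONE', 'NONE', 'NONE']
NONE count = 8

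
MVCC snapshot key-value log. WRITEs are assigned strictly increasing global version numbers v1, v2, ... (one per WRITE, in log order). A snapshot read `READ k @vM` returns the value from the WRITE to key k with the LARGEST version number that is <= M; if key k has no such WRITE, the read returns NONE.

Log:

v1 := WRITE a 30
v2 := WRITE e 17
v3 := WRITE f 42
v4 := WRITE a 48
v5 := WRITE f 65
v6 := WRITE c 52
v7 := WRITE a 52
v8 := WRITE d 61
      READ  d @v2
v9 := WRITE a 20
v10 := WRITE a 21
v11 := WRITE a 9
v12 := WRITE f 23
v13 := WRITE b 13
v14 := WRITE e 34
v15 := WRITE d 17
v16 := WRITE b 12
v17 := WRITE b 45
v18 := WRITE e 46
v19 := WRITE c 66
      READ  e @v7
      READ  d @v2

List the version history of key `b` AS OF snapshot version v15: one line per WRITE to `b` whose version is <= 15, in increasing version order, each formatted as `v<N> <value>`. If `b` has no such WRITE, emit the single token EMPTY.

Scan writes for key=b with version <= 15:
  v1 WRITE a 30 -> skip
  v2 WRITE e 17 -> skip
  v3 WRITE f 42 -> skip
  v4 WRITE a 48 -> skip
  v5 WRITE f 65 -> skip
  v6 WRITE c 52 -> skip
  v7 WRITE a 52 -> skip
  v8 WRITE d 61 -> skip
  v9 WRITE a 20 -> skip
  v10 WRITE a 21 -> skip
  v11 WRITE a 9 -> skip
  v12 WRITE f 23 -> skip
  v13 WRITE b 13 -> keep
  v14 WRITE e 34 -> skip
  v15 WRITE d 17 -> skip
  v16 WRITE b 12 -> drop (> snap)
  v17 WRITE b 45 -> drop (> snap)
  v18 WRITE e 46 -> skip
  v19 WRITE c 66 -> skip
Collected: [(13, 13)]

Answer: v13 13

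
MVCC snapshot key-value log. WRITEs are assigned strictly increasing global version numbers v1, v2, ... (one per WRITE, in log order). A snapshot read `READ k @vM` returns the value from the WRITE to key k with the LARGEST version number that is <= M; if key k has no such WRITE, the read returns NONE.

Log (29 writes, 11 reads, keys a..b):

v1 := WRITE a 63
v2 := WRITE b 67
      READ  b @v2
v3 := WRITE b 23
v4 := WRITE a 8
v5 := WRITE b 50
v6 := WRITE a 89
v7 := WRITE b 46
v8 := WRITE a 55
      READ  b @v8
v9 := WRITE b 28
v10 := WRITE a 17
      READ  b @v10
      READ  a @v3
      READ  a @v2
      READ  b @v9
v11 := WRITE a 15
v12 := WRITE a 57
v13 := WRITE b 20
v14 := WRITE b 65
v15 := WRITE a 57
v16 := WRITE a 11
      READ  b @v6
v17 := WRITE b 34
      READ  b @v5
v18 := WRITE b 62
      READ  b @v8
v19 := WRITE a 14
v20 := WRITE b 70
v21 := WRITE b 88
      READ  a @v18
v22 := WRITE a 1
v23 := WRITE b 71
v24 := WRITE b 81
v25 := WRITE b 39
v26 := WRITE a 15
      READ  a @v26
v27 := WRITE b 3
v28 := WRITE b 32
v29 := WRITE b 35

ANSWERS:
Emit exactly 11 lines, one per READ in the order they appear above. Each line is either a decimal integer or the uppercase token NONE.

v1: WRITE a=63  (a history now [(1, 63)])
v2: WRITE b=67  (b history now [(2, 67)])
READ b @v2: history=[(2, 67)] -> pick v2 -> 67
v3: WRITE b=23  (b history now [(2, 67), (3, 23)])
v4: WRITE a=8  (a history now [(1, 63), (4, 8)])
v5: WRITE b=50  (b history now [(2, 67), (3, 23), (5, 50)])
v6: WRITE a=89  (a history now [(1, 63), (4, 8), (6, 89)])
v7: WRITE b=46  (b history now [(2, 67), (3, 23), (5, 50), (7, 46)])
v8: WRITE a=55  (a history now [(1, 63), (4, 8), (6, 89), (8, 55)])
READ b @v8: history=[(2, 67), (3, 23), (5, 50), (7, 46)] -> pick v7 -> 46
v9: WRITE b=28  (b history now [(2, 67), (3, 23), (5, 50), (7, 46), (9, 28)])
v10: WRITE a=17  (a history now [(1, 63), (4, 8), (6, 89), (8, 55), (10, 17)])
READ b @v10: history=[(2, 67), (3, 23), (5, 50), (7, 46), (9, 28)] -> pick v9 -> 28
READ a @v3: history=[(1, 63), (4, 8), (6, 89), (8, 55), (10, 17)] -> pick v1 -> 63
READ a @v2: history=[(1, 63), (4, 8), (6, 89), (8, 55), (10, 17)] -> pick v1 -> 63
READ b @v9: history=[(2, 67), (3, 23), (5, 50), (7, 46), (9, 28)] -> pick v9 -> 28
v11: WRITE a=15  (a history now [(1, 63), (4, 8), (6, 89), (8, 55), (10, 17), (11, 15)])
v12: WRITE a=57  (a history now [(1, 63), (4, 8), (6, 89), (8, 55), (10, 17), (11, 15), (12, 57)])
v13: WRITE b=20  (b history now [(2, 67), (3, 23), (5, 50), (7, 46), (9, 28), (13, 20)])
v14: WRITE b=65  (b history now [(2, 67), (3, 23), (5, 50), (7, 46), (9, 28), (13, 20), (14, 65)])
v15: WRITE a=57  (a history now [(1, 63), (4, 8), (6, 89), (8, 55), (10, 17), (11, 15), (12, 57), (15, 57)])
v16: WRITE a=11  (a history now [(1, 63), (4, 8), (6, 89), (8, 55), (10, 17), (11, 15), (12, 57), (15, 57), (16, 11)])
READ b @v6: history=[(2, 67), (3, 23), (5, 50), (7, 46), (9, 28), (13, 20), (14, 65)] -> pick v5 -> 50
v17: WRITE b=34  (b history now [(2, 67), (3, 23), (5, 50), (7, 46), (9, 28), (13, 20), (14, 65), (17, 34)])
READ b @v5: history=[(2, 67), (3, 23), (5, 50), (7, 46), (9, 28), (13, 20), (14, 65), (17, 34)] -> pick v5 -> 50
v18: WRITE b=62  (b history now [(2, 67), (3, 23), (5, 50), (7, 46), (9, 28), (13, 20), (14, 65), (17, 34), (18, 62)])
READ b @v8: history=[(2, 67), (3, 23), (5, 50), (7, 46), (9, 28), (13, 20), (14, 65), (17, 34), (18, 62)] -> pick v7 -> 46
v19: WRITE a=14  (a history now [(1, 63), (4, 8), (6, 89), (8, 55), (10, 17), (11, 15), (12, 57), (15, 57), (16, 11), (19, 14)])
v20: WRITE b=70  (b history now [(2, 67), (3, 23), (5, 50), (7, 46), (9, 28), (13, 20), (14, 65), (17, 34), (18, 62), (20, 70)])
v21: WRITE b=88  (b history now [(2, 67), (3, 23), (5, 50), (7, 46), (9, 28), (13, 20), (14, 65), (17, 34), (18, 62), (20, 70), (21, 88)])
READ a @v18: history=[(1, 63), (4, 8), (6, 89), (8, 55), (10, 17), (11, 15), (12, 57), (15, 57), (16, 11), (19, 14)] -> pick v16 -> 11
v22: WRITE a=1  (a history now [(1, 63), (4, 8), (6, 89), (8, 55), (10, 17), (11, 15), (12, 57), (15, 57), (16, 11), (19, 14), (22, 1)])
v23: WRITE b=71  (b history now [(2, 67), (3, 23), (5, 50), (7, 46), (9, 28), (13, 20), (14, 65), (17, 34), (18, 62), (20, 70), (21, 88), (23, 71)])
v24: WRITE b=81  (b history now [(2, 67), (3, 23), (5, 50), (7, 46), (9, 28), (13, 20), (14, 65), (17, 34), (18, 62), (20, 70), (21, 88), (23, 71), (24, 81)])
v25: WRITE b=39  (b history now [(2, 67), (3, 23), (5, 50), (7, 46), (9, 28), (13, 20), (14, 65), (17, 34), (18, 62), (20, 70), (21, 88), (23, 71), (24, 81), (25, 39)])
v26: WRITE a=15  (a history now [(1, 63), (4, 8), (6, 89), (8, 55), (10, 17), (11, 15), (12, 57), (15, 57), (16, 11), (19, 14), (22, 1), (26, 15)])
READ a @v26: history=[(1, 63), (4, 8), (6, 89), (8, 55), (10, 17), (11, 15), (12, 57), (15, 57), (16, 11), (19, 14), (22, 1), (26, 15)] -> pick v26 -> 15
v27: WRITE b=3  (b history now [(2, 67), (3, 23), (5, 50), (7, 46), (9, 28), (13, 20), (14, 65), (17, 34), (18, 62), (20, 70), (21, 88), (23, 71), (24, 81), (25, 39), (27, 3)])
v28: WRITE b=32  (b history now [(2, 67), (3, 23), (5, 50), (7, 46), (9, 28), (13, 20), (14, 65), (17, 34), (18, 62), (20, 70), (21, 88), (23, 71), (24, 81), (25, 39), (27, 3), (28, 32)])
v29: WRITE b=35  (b history now [(2, 67), (3, 23), (5, 50), (7, 46), (9, 28), (13, 20), (14, 65), (17, 34), (18, 62), (20, 70), (21, 88), (23, 71), (24, 81), (25, 39), (27, 3), (28, 32), (29, 35)])

Answer: 67
46
28
63
63
28
50
50
46
11
15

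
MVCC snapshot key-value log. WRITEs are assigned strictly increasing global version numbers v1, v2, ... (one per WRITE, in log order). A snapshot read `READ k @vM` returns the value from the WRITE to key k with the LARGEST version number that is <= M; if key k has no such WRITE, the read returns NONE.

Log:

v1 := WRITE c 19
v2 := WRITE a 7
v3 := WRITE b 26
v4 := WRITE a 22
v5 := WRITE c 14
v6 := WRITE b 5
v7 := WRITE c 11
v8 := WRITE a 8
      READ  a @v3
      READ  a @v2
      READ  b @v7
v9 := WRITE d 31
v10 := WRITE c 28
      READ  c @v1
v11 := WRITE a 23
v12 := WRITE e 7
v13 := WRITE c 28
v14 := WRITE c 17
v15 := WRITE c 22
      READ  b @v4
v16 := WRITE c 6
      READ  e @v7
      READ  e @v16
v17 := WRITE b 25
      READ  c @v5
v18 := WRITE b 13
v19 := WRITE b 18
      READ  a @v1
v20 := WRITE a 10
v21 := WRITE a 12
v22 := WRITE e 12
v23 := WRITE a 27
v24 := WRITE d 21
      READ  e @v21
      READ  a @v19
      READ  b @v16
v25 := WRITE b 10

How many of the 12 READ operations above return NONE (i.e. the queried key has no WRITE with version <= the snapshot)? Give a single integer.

Answer: 2

Derivation:
v1: WRITE c=19  (c history now [(1, 19)])
v2: WRITE a=7  (a history now [(2, 7)])
v3: WRITE b=26  (b history now [(3, 26)])
v4: WRITE a=22  (a history now [(2, 7), (4, 22)])
v5: WRITE c=14  (c history now [(1, 19), (5, 14)])
v6: WRITE b=5  (b history now [(3, 26), (6, 5)])
v7: WRITE c=11  (c history now [(1, 19), (5, 14), (7, 11)])
v8: WRITE a=8  (a history now [(2, 7), (4, 22), (8, 8)])
READ a @v3: history=[(2, 7), (4, 22), (8, 8)] -> pick v2 -> 7
READ a @v2: history=[(2, 7), (4, 22), (8, 8)] -> pick v2 -> 7
READ b @v7: history=[(3, 26), (6, 5)] -> pick v6 -> 5
v9: WRITE d=31  (d history now [(9, 31)])
v10: WRITE c=28  (c history now [(1, 19), (5, 14), (7, 11), (10, 28)])
READ c @v1: history=[(1, 19), (5, 14), (7, 11), (10, 28)] -> pick v1 -> 19
v11: WRITE a=23  (a history now [(2, 7), (4, 22), (8, 8), (11, 23)])
v12: WRITE e=7  (e history now [(12, 7)])
v13: WRITE c=28  (c history now [(1, 19), (5, 14), (7, 11), (10, 28), (13, 28)])
v14: WRITE c=17  (c history now [(1, 19), (5, 14), (7, 11), (10, 28), (13, 28), (14, 17)])
v15: WRITE c=22  (c history now [(1, 19), (5, 14), (7, 11), (10, 28), (13, 28), (14, 17), (15, 22)])
READ b @v4: history=[(3, 26), (6, 5)] -> pick v3 -> 26
v16: WRITE c=6  (c history now [(1, 19), (5, 14), (7, 11), (10, 28), (13, 28), (14, 17), (15, 22), (16, 6)])
READ e @v7: history=[(12, 7)] -> no version <= 7 -> NONE
READ e @v16: history=[(12, 7)] -> pick v12 -> 7
v17: WRITE b=25  (b history now [(3, 26), (6, 5), (17, 25)])
READ c @v5: history=[(1, 19), (5, 14), (7, 11), (10, 28), (13, 28), (14, 17), (15, 22), (16, 6)] -> pick v5 -> 14
v18: WRITE b=13  (b history now [(3, 26), (6, 5), (17, 25), (18, 13)])
v19: WRITE b=18  (b history now [(3, 26), (6, 5), (17, 25), (18, 13), (19, 18)])
READ a @v1: history=[(2, 7), (4, 22), (8, 8), (11, 23)] -> no version <= 1 -> NONE
v20: WRITE a=10  (a history now [(2, 7), (4, 22), (8, 8), (11, 23), (20, 10)])
v21: WRITE a=12  (a history now [(2, 7), (4, 22), (8, 8), (11, 23), (20, 10), (21, 12)])
v22: WRITE e=12  (e history now [(12, 7), (22, 12)])
v23: WRITE a=27  (a history now [(2, 7), (4, 22), (8, 8), (11, 23), (20, 10), (21, 12), (23, 27)])
v24: WRITE d=21  (d history now [(9, 31), (24, 21)])
READ e @v21: history=[(12, 7), (22, 12)] -> pick v12 -> 7
READ a @v19: history=[(2, 7), (4, 22), (8, 8), (11, 23), (20, 10), (21, 12), (23, 27)] -> pick v11 -> 23
READ b @v16: history=[(3, 26), (6, 5), (17, 25), (18, 13), (19, 18)] -> pick v6 -> 5
v25: WRITE b=10  (b history now [(3, 26), (6, 5), (17, 25), (18, 13), (19, 18), (25, 10)])
Read results in order: ['7', '7', '5', '19', '26', 'NONE', '7', '14', 'NONE', '7', '23', '5']
NONE count = 2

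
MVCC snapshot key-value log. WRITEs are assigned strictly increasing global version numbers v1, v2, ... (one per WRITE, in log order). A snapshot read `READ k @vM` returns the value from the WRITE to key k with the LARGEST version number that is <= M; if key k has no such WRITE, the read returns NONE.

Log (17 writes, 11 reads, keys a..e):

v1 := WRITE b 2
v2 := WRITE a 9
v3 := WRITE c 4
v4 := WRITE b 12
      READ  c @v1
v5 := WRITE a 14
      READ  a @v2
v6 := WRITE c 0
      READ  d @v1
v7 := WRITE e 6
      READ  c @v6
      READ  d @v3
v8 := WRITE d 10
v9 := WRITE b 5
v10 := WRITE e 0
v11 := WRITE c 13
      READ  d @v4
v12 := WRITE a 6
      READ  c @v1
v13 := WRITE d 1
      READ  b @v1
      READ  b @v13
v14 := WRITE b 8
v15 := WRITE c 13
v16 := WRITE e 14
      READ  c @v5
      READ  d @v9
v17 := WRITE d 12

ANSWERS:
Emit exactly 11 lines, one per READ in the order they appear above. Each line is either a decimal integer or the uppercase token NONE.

v1: WRITE b=2  (b history now [(1, 2)])
v2: WRITE a=9  (a history now [(2, 9)])
v3: WRITE c=4  (c history now [(3, 4)])
v4: WRITE b=12  (b history now [(1, 2), (4, 12)])
READ c @v1: history=[(3, 4)] -> no version <= 1 -> NONE
v5: WRITE a=14  (a history now [(2, 9), (5, 14)])
READ a @v2: history=[(2, 9), (5, 14)] -> pick v2 -> 9
v6: WRITE c=0  (c history now [(3, 4), (6, 0)])
READ d @v1: history=[] -> no version <= 1 -> NONE
v7: WRITE e=6  (e history now [(7, 6)])
READ c @v6: history=[(3, 4), (6, 0)] -> pick v6 -> 0
READ d @v3: history=[] -> no version <= 3 -> NONE
v8: WRITE d=10  (d history now [(8, 10)])
v9: WRITE b=5  (b history now [(1, 2), (4, 12), (9, 5)])
v10: WRITE e=0  (e history now [(7, 6), (10, 0)])
v11: WRITE c=13  (c history now [(3, 4), (6, 0), (11, 13)])
READ d @v4: history=[(8, 10)] -> no version <= 4 -> NONE
v12: WRITE a=6  (a history now [(2, 9), (5, 14), (12, 6)])
READ c @v1: history=[(3, 4), (6, 0), (11, 13)] -> no version <= 1 -> NONE
v13: WRITE d=1  (d history now [(8, 10), (13, 1)])
READ b @v1: history=[(1, 2), (4, 12), (9, 5)] -> pick v1 -> 2
READ b @v13: history=[(1, 2), (4, 12), (9, 5)] -> pick v9 -> 5
v14: WRITE b=8  (b history now [(1, 2), (4, 12), (9, 5), (14, 8)])
v15: WRITE c=13  (c history now [(3, 4), (6, 0), (11, 13), (15, 13)])
v16: WRITE e=14  (e history now [(7, 6), (10, 0), (16, 14)])
READ c @v5: history=[(3, 4), (6, 0), (11, 13), (15, 13)] -> pick v3 -> 4
READ d @v9: history=[(8, 10), (13, 1)] -> pick v8 -> 10
v17: WRITE d=12  (d history now [(8, 10), (13, 1), (17, 12)])

Answer: NONE
9
NONE
0
NONE
NONE
NONE
2
5
4
10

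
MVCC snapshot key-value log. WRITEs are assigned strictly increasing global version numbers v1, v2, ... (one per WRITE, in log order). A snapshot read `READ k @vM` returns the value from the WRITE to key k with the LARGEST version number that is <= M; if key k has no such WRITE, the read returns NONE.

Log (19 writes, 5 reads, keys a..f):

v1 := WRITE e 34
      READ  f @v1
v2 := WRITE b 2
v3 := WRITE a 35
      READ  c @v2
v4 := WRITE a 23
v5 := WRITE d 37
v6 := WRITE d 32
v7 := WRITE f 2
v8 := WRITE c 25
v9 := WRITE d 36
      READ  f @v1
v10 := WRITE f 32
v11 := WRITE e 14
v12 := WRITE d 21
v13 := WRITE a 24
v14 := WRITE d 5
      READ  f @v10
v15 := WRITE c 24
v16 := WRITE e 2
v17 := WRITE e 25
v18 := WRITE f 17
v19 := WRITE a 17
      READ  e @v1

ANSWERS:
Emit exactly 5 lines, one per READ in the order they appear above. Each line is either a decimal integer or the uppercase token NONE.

v1: WRITE e=34  (e history now [(1, 34)])
READ f @v1: history=[] -> no version <= 1 -> NONE
v2: WRITE b=2  (b history now [(2, 2)])
v3: WRITE a=35  (a history now [(3, 35)])
READ c @v2: history=[] -> no version <= 2 -> NONE
v4: WRITE a=23  (a history now [(3, 35), (4, 23)])
v5: WRITE d=37  (d history now [(5, 37)])
v6: WRITE d=32  (d history now [(5, 37), (6, 32)])
v7: WRITE f=2  (f history now [(7, 2)])
v8: WRITE c=25  (c history now [(8, 25)])
v9: WRITE d=36  (d history now [(5, 37), (6, 32), (9, 36)])
READ f @v1: history=[(7, 2)] -> no version <= 1 -> NONE
v10: WRITE f=32  (f history now [(7, 2), (10, 32)])
v11: WRITE e=14  (e history now [(1, 34), (11, 14)])
v12: WRITE d=21  (d history now [(5, 37), (6, 32), (9, 36), (12, 21)])
v13: WRITE a=24  (a history now [(3, 35), (4, 23), (13, 24)])
v14: WRITE d=5  (d history now [(5, 37), (6, 32), (9, 36), (12, 21), (14, 5)])
READ f @v10: history=[(7, 2), (10, 32)] -> pick v10 -> 32
v15: WRITE c=24  (c history now [(8, 25), (15, 24)])
v16: WRITE e=2  (e history now [(1, 34), (11, 14), (16, 2)])
v17: WRITE e=25  (e history now [(1, 34), (11, 14), (16, 2), (17, 25)])
v18: WRITE f=17  (f history now [(7, 2), (10, 32), (18, 17)])
v19: WRITE a=17  (a history now [(3, 35), (4, 23), (13, 24), (19, 17)])
READ e @v1: history=[(1, 34), (11, 14), (16, 2), (17, 25)] -> pick v1 -> 34

Answer: NONE
NONE
NONE
32
34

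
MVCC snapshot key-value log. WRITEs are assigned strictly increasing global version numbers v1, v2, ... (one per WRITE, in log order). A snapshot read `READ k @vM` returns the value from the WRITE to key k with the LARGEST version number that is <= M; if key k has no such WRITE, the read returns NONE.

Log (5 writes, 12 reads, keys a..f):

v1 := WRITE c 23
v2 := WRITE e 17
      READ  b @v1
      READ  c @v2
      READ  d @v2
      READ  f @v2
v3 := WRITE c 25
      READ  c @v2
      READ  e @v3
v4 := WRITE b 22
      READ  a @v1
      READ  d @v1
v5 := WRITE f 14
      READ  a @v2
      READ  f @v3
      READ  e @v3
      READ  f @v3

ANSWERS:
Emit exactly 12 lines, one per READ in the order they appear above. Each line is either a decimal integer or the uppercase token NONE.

v1: WRITE c=23  (c history now [(1, 23)])
v2: WRITE e=17  (e history now [(2, 17)])
READ b @v1: history=[] -> no version <= 1 -> NONE
READ c @v2: history=[(1, 23)] -> pick v1 -> 23
READ d @v2: history=[] -> no version <= 2 -> NONE
READ f @v2: history=[] -> no version <= 2 -> NONE
v3: WRITE c=25  (c history now [(1, 23), (3, 25)])
READ c @v2: history=[(1, 23), (3, 25)] -> pick v1 -> 23
READ e @v3: history=[(2, 17)] -> pick v2 -> 17
v4: WRITE b=22  (b history now [(4, 22)])
READ a @v1: history=[] -> no version <= 1 -> NONE
READ d @v1: history=[] -> no version <= 1 -> NONE
v5: WRITE f=14  (f history now [(5, 14)])
READ a @v2: history=[] -> no version <= 2 -> NONE
READ f @v3: history=[(5, 14)] -> no version <= 3 -> NONE
READ e @v3: history=[(2, 17)] -> pick v2 -> 17
READ f @v3: history=[(5, 14)] -> no version <= 3 -> NONE

Answer: NONE
23
NONE
NONE
23
17
NONE
NONE
NONE
NONE
17
NONE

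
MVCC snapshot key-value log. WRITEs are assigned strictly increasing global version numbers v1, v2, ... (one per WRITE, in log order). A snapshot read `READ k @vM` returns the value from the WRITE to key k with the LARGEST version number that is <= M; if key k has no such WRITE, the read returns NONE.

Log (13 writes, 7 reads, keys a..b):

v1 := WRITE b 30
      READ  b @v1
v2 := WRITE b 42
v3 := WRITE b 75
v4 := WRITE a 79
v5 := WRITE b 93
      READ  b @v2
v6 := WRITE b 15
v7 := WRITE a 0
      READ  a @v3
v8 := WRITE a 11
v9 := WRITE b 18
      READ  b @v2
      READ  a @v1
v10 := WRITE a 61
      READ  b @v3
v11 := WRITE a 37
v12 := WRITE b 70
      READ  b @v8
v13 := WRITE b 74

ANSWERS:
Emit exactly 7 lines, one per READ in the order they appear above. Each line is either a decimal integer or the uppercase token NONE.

Answer: 30
42
NONE
42
NONE
75
15

Derivation:
v1: WRITE b=30  (b history now [(1, 30)])
READ b @v1: history=[(1, 30)] -> pick v1 -> 30
v2: WRITE b=42  (b history now [(1, 30), (2, 42)])
v3: WRITE b=75  (b history now [(1, 30), (2, 42), (3, 75)])
v4: WRITE a=79  (a history now [(4, 79)])
v5: WRITE b=93  (b history now [(1, 30), (2, 42), (3, 75), (5, 93)])
READ b @v2: history=[(1, 30), (2, 42), (3, 75), (5, 93)] -> pick v2 -> 42
v6: WRITE b=15  (b history now [(1, 30), (2, 42), (3, 75), (5, 93), (6, 15)])
v7: WRITE a=0  (a history now [(4, 79), (7, 0)])
READ a @v3: history=[(4, 79), (7, 0)] -> no version <= 3 -> NONE
v8: WRITE a=11  (a history now [(4, 79), (7, 0), (8, 11)])
v9: WRITE b=18  (b history now [(1, 30), (2, 42), (3, 75), (5, 93), (6, 15), (9, 18)])
READ b @v2: history=[(1, 30), (2, 42), (3, 75), (5, 93), (6, 15), (9, 18)] -> pick v2 -> 42
READ a @v1: history=[(4, 79), (7, 0), (8, 11)] -> no version <= 1 -> NONE
v10: WRITE a=61  (a history now [(4, 79), (7, 0), (8, 11), (10, 61)])
READ b @v3: history=[(1, 30), (2, 42), (3, 75), (5, 93), (6, 15), (9, 18)] -> pick v3 -> 75
v11: WRITE a=37  (a history now [(4, 79), (7, 0), (8, 11), (10, 61), (11, 37)])
v12: WRITE b=70  (b history now [(1, 30), (2, 42), (3, 75), (5, 93), (6, 15), (9, 18), (12, 70)])
READ b @v8: history=[(1, 30), (2, 42), (3, 75), (5, 93), (6, 15), (9, 18), (12, 70)] -> pick v6 -> 15
v13: WRITE b=74  (b history now [(1, 30), (2, 42), (3, 75), (5, 93), (6, 15), (9, 18), (12, 70), (13, 74)])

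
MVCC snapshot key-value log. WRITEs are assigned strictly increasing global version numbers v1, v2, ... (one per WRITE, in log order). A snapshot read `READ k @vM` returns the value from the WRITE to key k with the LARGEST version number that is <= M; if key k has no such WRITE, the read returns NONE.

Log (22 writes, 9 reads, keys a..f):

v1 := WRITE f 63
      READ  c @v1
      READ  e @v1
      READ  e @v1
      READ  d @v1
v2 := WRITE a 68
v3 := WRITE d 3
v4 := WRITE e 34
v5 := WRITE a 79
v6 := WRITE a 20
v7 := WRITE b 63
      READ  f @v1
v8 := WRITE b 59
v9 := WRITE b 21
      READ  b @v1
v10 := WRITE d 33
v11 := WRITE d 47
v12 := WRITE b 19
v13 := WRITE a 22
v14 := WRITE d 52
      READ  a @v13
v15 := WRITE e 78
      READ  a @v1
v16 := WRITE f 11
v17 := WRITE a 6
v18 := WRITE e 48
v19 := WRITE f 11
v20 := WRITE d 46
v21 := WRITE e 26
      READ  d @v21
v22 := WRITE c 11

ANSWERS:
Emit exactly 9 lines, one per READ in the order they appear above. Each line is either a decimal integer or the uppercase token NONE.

v1: WRITE f=63  (f history now [(1, 63)])
READ c @v1: history=[] -> no version <= 1 -> NONE
READ e @v1: history=[] -> no version <= 1 -> NONE
READ e @v1: history=[] -> no version <= 1 -> NONE
READ d @v1: history=[] -> no version <= 1 -> NONE
v2: WRITE a=68  (a history now [(2, 68)])
v3: WRITE d=3  (d history now [(3, 3)])
v4: WRITE e=34  (e history now [(4, 34)])
v5: WRITE a=79  (a history now [(2, 68), (5, 79)])
v6: WRITE a=20  (a history now [(2, 68), (5, 79), (6, 20)])
v7: WRITE b=63  (b history now [(7, 63)])
READ f @v1: history=[(1, 63)] -> pick v1 -> 63
v8: WRITE b=59  (b history now [(7, 63), (8, 59)])
v9: WRITE b=21  (b history now [(7, 63), (8, 59), (9, 21)])
READ b @v1: history=[(7, 63), (8, 59), (9, 21)] -> no version <= 1 -> NONE
v10: WRITE d=33  (d history now [(3, 3), (10, 33)])
v11: WRITE d=47  (d history now [(3, 3), (10, 33), (11, 47)])
v12: WRITE b=19  (b history now [(7, 63), (8, 59), (9, 21), (12, 19)])
v13: WRITE a=22  (a history now [(2, 68), (5, 79), (6, 20), (13, 22)])
v14: WRITE d=52  (d history now [(3, 3), (10, 33), (11, 47), (14, 52)])
READ a @v13: history=[(2, 68), (5, 79), (6, 20), (13, 22)] -> pick v13 -> 22
v15: WRITE e=78  (e history now [(4, 34), (15, 78)])
READ a @v1: history=[(2, 68), (5, 79), (6, 20), (13, 22)] -> no version <= 1 -> NONE
v16: WRITE f=11  (f history now [(1, 63), (16, 11)])
v17: WRITE a=6  (a history now [(2, 68), (5, 79), (6, 20), (13, 22), (17, 6)])
v18: WRITE e=48  (e history now [(4, 34), (15, 78), (18, 48)])
v19: WRITE f=11  (f history now [(1, 63), (16, 11), (19, 11)])
v20: WRITE d=46  (d history now [(3, 3), (10, 33), (11, 47), (14, 52), (20, 46)])
v21: WRITE e=26  (e history now [(4, 34), (15, 78), (18, 48), (21, 26)])
READ d @v21: history=[(3, 3), (10, 33), (11, 47), (14, 52), (20, 46)] -> pick v20 -> 46
v22: WRITE c=11  (c history now [(22, 11)])

Answer: NONE
NONE
NONE
NONE
63
NONE
22
NONE
46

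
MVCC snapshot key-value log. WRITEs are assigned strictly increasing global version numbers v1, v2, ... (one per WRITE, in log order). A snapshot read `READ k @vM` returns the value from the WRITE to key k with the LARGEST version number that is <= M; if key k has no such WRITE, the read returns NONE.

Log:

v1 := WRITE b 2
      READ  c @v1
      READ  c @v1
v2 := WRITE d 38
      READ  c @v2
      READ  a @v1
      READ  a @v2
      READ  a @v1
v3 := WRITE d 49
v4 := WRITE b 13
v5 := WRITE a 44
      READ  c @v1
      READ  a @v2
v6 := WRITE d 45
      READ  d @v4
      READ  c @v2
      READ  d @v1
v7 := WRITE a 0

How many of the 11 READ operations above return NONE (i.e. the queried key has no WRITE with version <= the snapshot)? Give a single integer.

Answer: 10

Derivation:
v1: WRITE b=2  (b history now [(1, 2)])
READ c @v1: history=[] -> no version <= 1 -> NONE
READ c @v1: history=[] -> no version <= 1 -> NONE
v2: WRITE d=38  (d history now [(2, 38)])
READ c @v2: history=[] -> no version <= 2 -> NONE
READ a @v1: history=[] -> no version <= 1 -> NONE
READ a @v2: history=[] -> no version <= 2 -> NONE
READ a @v1: history=[] -> no version <= 1 -> NONE
v3: WRITE d=49  (d history now [(2, 38), (3, 49)])
v4: WRITE b=13  (b history now [(1, 2), (4, 13)])
v5: WRITE a=44  (a history now [(5, 44)])
READ c @v1: history=[] -> no version <= 1 -> NONE
READ a @v2: history=[(5, 44)] -> no version <= 2 -> NONE
v6: WRITE d=45  (d history now [(2, 38), (3, 49), (6, 45)])
READ d @v4: history=[(2, 38), (3, 49), (6, 45)] -> pick v3 -> 49
READ c @v2: history=[] -> no version <= 2 -> NONE
READ d @v1: history=[(2, 38), (3, 49), (6, 45)] -> no version <= 1 -> NONE
v7: WRITE a=0  (a history now [(5, 44), (7, 0)])
Read results in order: ['NONE', 'NONE', 'NONE', 'NONE', 'NONE', 'NONE', 'NONE', 'NONE', '49', 'NONE', 'NONE']
NONE count = 10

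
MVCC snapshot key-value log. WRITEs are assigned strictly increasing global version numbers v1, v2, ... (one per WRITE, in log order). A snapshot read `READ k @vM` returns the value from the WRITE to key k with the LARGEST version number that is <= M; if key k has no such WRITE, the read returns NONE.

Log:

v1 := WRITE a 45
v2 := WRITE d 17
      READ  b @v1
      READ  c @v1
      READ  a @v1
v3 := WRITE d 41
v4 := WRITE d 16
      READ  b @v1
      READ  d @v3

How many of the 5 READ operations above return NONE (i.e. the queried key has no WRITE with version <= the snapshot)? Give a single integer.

Answer: 3

Derivation:
v1: WRITE a=45  (a history now [(1, 45)])
v2: WRITE d=17  (d history now [(2, 17)])
READ b @v1: history=[] -> no version <= 1 -> NONE
READ c @v1: history=[] -> no version <= 1 -> NONE
READ a @v1: history=[(1, 45)] -> pick v1 -> 45
v3: WRITE d=41  (d history now [(2, 17), (3, 41)])
v4: WRITE d=16  (d history now [(2, 17), (3, 41), (4, 16)])
READ b @v1: history=[] -> no version <= 1 -> NONE
READ d @v3: history=[(2, 17), (3, 41), (4, 16)] -> pick v3 -> 41
Read results in order: ['NONE', 'NONE', '45', 'NONE', '41']
NONE count = 3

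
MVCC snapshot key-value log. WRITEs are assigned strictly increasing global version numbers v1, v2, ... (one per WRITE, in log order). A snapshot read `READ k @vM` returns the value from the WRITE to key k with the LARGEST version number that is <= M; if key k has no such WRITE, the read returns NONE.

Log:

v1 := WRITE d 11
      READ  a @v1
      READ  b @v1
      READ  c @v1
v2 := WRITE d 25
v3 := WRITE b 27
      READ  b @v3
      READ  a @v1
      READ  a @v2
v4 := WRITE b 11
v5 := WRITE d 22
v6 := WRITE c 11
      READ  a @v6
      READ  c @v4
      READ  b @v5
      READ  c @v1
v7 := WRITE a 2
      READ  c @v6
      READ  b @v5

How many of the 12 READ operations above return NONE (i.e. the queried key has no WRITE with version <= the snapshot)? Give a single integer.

v1: WRITE d=11  (d history now [(1, 11)])
READ a @v1: history=[] -> no version <= 1 -> NONE
READ b @v1: history=[] -> no version <= 1 -> NONE
READ c @v1: history=[] -> no version <= 1 -> NONE
v2: WRITE d=25  (d history now [(1, 11), (2, 25)])
v3: WRITE b=27  (b history now [(3, 27)])
READ b @v3: history=[(3, 27)] -> pick v3 -> 27
READ a @v1: history=[] -> no version <= 1 -> NONE
READ a @v2: history=[] -> no version <= 2 -> NONE
v4: WRITE b=11  (b history now [(3, 27), (4, 11)])
v5: WRITE d=22  (d history now [(1, 11), (2, 25), (5, 22)])
v6: WRITE c=11  (c history now [(6, 11)])
READ a @v6: history=[] -> no version <= 6 -> NONE
READ c @v4: history=[(6, 11)] -> no version <= 4 -> NONE
READ b @v5: history=[(3, 27), (4, 11)] -> pick v4 -> 11
READ c @v1: history=[(6, 11)] -> no version <= 1 -> NONE
v7: WRITE a=2  (a history now [(7, 2)])
READ c @v6: history=[(6, 11)] -> pick v6 -> 11
READ b @v5: history=[(3, 27), (4, 11)] -> pick v4 -> 11
Read results in order: ['NONE', 'NONE', 'NONE', '27', 'NONE', 'NONE', 'NONE', 'NONE', '11', 'NONE', '11', '11']
NONE count = 8

Answer: 8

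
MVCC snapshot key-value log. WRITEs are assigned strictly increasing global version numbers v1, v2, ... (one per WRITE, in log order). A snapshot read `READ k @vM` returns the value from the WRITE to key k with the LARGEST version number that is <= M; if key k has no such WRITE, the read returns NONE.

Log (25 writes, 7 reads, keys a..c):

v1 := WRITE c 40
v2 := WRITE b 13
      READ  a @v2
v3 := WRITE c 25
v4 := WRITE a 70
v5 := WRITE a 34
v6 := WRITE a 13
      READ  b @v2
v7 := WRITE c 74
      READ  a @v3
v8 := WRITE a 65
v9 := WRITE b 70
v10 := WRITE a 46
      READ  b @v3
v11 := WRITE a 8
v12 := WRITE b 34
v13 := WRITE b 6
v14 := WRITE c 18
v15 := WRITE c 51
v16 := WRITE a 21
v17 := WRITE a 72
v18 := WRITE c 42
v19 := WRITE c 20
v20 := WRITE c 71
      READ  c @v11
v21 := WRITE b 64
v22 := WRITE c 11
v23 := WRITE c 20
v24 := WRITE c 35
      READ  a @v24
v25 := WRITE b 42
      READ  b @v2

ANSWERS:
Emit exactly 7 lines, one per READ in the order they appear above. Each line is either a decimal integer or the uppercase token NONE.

Answer: NONE
13
NONE
13
74
72
13

Derivation:
v1: WRITE c=40  (c history now [(1, 40)])
v2: WRITE b=13  (b history now [(2, 13)])
READ a @v2: history=[] -> no version <= 2 -> NONE
v3: WRITE c=25  (c history now [(1, 40), (3, 25)])
v4: WRITE a=70  (a history now [(4, 70)])
v5: WRITE a=34  (a history now [(4, 70), (5, 34)])
v6: WRITE a=13  (a history now [(4, 70), (5, 34), (6, 13)])
READ b @v2: history=[(2, 13)] -> pick v2 -> 13
v7: WRITE c=74  (c history now [(1, 40), (3, 25), (7, 74)])
READ a @v3: history=[(4, 70), (5, 34), (6, 13)] -> no version <= 3 -> NONE
v8: WRITE a=65  (a history now [(4, 70), (5, 34), (6, 13), (8, 65)])
v9: WRITE b=70  (b history now [(2, 13), (9, 70)])
v10: WRITE a=46  (a history now [(4, 70), (5, 34), (6, 13), (8, 65), (10, 46)])
READ b @v3: history=[(2, 13), (9, 70)] -> pick v2 -> 13
v11: WRITE a=8  (a history now [(4, 70), (5, 34), (6, 13), (8, 65), (10, 46), (11, 8)])
v12: WRITE b=34  (b history now [(2, 13), (9, 70), (12, 34)])
v13: WRITE b=6  (b history now [(2, 13), (9, 70), (12, 34), (13, 6)])
v14: WRITE c=18  (c history now [(1, 40), (3, 25), (7, 74), (14, 18)])
v15: WRITE c=51  (c history now [(1, 40), (3, 25), (7, 74), (14, 18), (15, 51)])
v16: WRITE a=21  (a history now [(4, 70), (5, 34), (6, 13), (8, 65), (10, 46), (11, 8), (16, 21)])
v17: WRITE a=72  (a history now [(4, 70), (5, 34), (6, 13), (8, 65), (10, 46), (11, 8), (16, 21), (17, 72)])
v18: WRITE c=42  (c history now [(1, 40), (3, 25), (7, 74), (14, 18), (15, 51), (18, 42)])
v19: WRITE c=20  (c history now [(1, 40), (3, 25), (7, 74), (14, 18), (15, 51), (18, 42), (19, 20)])
v20: WRITE c=71  (c history now [(1, 40), (3, 25), (7, 74), (14, 18), (15, 51), (18, 42), (19, 20), (20, 71)])
READ c @v11: history=[(1, 40), (3, 25), (7, 74), (14, 18), (15, 51), (18, 42), (19, 20), (20, 71)] -> pick v7 -> 74
v21: WRITE b=64  (b history now [(2, 13), (9, 70), (12, 34), (13, 6), (21, 64)])
v22: WRITE c=11  (c history now [(1, 40), (3, 25), (7, 74), (14, 18), (15, 51), (18, 42), (19, 20), (20, 71), (22, 11)])
v23: WRITE c=20  (c history now [(1, 40), (3, 25), (7, 74), (14, 18), (15, 51), (18, 42), (19, 20), (20, 71), (22, 11), (23, 20)])
v24: WRITE c=35  (c history now [(1, 40), (3, 25), (7, 74), (14, 18), (15, 51), (18, 42), (19, 20), (20, 71), (22, 11), (23, 20), (24, 35)])
READ a @v24: history=[(4, 70), (5, 34), (6, 13), (8, 65), (10, 46), (11, 8), (16, 21), (17, 72)] -> pick v17 -> 72
v25: WRITE b=42  (b history now [(2, 13), (9, 70), (12, 34), (13, 6), (21, 64), (25, 42)])
READ b @v2: history=[(2, 13), (9, 70), (12, 34), (13, 6), (21, 64), (25, 42)] -> pick v2 -> 13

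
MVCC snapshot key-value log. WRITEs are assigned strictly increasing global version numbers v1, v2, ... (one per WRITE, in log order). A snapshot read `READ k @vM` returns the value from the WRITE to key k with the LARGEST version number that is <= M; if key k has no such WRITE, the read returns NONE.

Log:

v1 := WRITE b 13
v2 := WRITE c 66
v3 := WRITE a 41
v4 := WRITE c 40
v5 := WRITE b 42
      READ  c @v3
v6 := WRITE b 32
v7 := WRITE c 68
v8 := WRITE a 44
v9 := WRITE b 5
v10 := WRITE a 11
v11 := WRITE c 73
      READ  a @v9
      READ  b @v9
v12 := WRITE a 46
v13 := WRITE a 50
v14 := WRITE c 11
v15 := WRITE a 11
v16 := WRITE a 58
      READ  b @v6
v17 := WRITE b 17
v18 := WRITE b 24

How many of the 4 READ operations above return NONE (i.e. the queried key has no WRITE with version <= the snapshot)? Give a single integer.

Answer: 0

Derivation:
v1: WRITE b=13  (b history now [(1, 13)])
v2: WRITE c=66  (c history now [(2, 66)])
v3: WRITE a=41  (a history now [(3, 41)])
v4: WRITE c=40  (c history now [(2, 66), (4, 40)])
v5: WRITE b=42  (b history now [(1, 13), (5, 42)])
READ c @v3: history=[(2, 66), (4, 40)] -> pick v2 -> 66
v6: WRITE b=32  (b history now [(1, 13), (5, 42), (6, 32)])
v7: WRITE c=68  (c history now [(2, 66), (4, 40), (7, 68)])
v8: WRITE a=44  (a history now [(3, 41), (8, 44)])
v9: WRITE b=5  (b history now [(1, 13), (5, 42), (6, 32), (9, 5)])
v10: WRITE a=11  (a history now [(3, 41), (8, 44), (10, 11)])
v11: WRITE c=73  (c history now [(2, 66), (4, 40), (7, 68), (11, 73)])
READ a @v9: history=[(3, 41), (8, 44), (10, 11)] -> pick v8 -> 44
READ b @v9: history=[(1, 13), (5, 42), (6, 32), (9, 5)] -> pick v9 -> 5
v12: WRITE a=46  (a history now [(3, 41), (8, 44), (10, 11), (12, 46)])
v13: WRITE a=50  (a history now [(3, 41), (8, 44), (10, 11), (12, 46), (13, 50)])
v14: WRITE c=11  (c history now [(2, 66), (4, 40), (7, 68), (11, 73), (14, 11)])
v15: WRITE a=11  (a history now [(3, 41), (8, 44), (10, 11), (12, 46), (13, 50), (15, 11)])
v16: WRITE a=58  (a history now [(3, 41), (8, 44), (10, 11), (12, 46), (13, 50), (15, 11), (16, 58)])
READ b @v6: history=[(1, 13), (5, 42), (6, 32), (9, 5)] -> pick v6 -> 32
v17: WRITE b=17  (b history now [(1, 13), (5, 42), (6, 32), (9, 5), (17, 17)])
v18: WRITE b=24  (b history now [(1, 13), (5, 42), (6, 32), (9, 5), (17, 17), (18, 24)])
Read results in order: ['66', '44', '5', '32']
NONE count = 0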